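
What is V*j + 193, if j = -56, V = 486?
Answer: -27023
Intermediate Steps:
V*j + 193 = 486*(-56) + 193 = -27216 + 193 = -27023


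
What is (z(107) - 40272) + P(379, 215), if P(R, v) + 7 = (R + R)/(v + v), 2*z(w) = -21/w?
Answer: -1853160199/46010 ≈ -40277.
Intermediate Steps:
z(w) = -21/(2*w) (z(w) = (-21/w)/2 = -21/(2*w))
P(R, v) = -7 + R/v (P(R, v) = -7 + (R + R)/(v + v) = -7 + (2*R)/((2*v)) = -7 + (2*R)*(1/(2*v)) = -7 + R/v)
(z(107) - 40272) + P(379, 215) = (-21/2/107 - 40272) + (-7 + 379/215) = (-21/2*1/107 - 40272) + (-7 + 379*(1/215)) = (-21/214 - 40272) + (-7 + 379/215) = -8618229/214 - 1126/215 = -1853160199/46010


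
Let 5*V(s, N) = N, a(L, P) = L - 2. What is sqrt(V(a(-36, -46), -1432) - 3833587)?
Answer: I*sqrt(95846835)/5 ≈ 1958.0*I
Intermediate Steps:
a(L, P) = -2 + L
V(s, N) = N/5
sqrt(V(a(-36, -46), -1432) - 3833587) = sqrt((1/5)*(-1432) - 3833587) = sqrt(-1432/5 - 3833587) = sqrt(-19169367/5) = I*sqrt(95846835)/5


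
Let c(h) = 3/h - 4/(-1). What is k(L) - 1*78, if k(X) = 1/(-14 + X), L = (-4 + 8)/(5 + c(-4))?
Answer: -34821/446 ≈ -78.074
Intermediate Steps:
c(h) = 4 + 3/h (c(h) = 3/h - 4*(-1) = 3/h + 4 = 4 + 3/h)
L = 16/33 (L = (-4 + 8)/(5 + (4 + 3/(-4))) = 4/(5 + (4 + 3*(-¼))) = 4/(5 + (4 - ¾)) = 4/(5 + 13/4) = 4/(33/4) = 4*(4/33) = 16/33 ≈ 0.48485)
k(L) - 1*78 = 1/(-14 + 16/33) - 1*78 = 1/(-446/33) - 78 = -33/446 - 78 = -34821/446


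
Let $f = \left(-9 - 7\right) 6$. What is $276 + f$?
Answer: $180$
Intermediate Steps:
$f = -96$ ($f = \left(-16\right) 6 = -96$)
$276 + f = 276 - 96 = 180$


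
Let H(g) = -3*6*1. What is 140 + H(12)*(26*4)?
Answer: -1732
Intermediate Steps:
H(g) = -18 (H(g) = -18*1 = -18)
140 + H(12)*(26*4) = 140 - 468*4 = 140 - 18*104 = 140 - 1872 = -1732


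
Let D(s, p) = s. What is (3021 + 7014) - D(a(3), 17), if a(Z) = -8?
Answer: 10043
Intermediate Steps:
(3021 + 7014) - D(a(3), 17) = (3021 + 7014) - 1*(-8) = 10035 + 8 = 10043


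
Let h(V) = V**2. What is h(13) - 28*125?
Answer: -3331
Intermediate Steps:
h(13) - 28*125 = 13**2 - 28*125 = 169 - 1*3500 = 169 - 3500 = -3331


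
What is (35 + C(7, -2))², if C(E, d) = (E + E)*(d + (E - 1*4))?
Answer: 2401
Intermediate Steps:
C(E, d) = 2*E*(-4 + E + d) (C(E, d) = (2*E)*(d + (E - 4)) = (2*E)*(d + (-4 + E)) = (2*E)*(-4 + E + d) = 2*E*(-4 + E + d))
(35 + C(7, -2))² = (35 + 2*7*(-4 + 7 - 2))² = (35 + 2*7*1)² = (35 + 14)² = 49² = 2401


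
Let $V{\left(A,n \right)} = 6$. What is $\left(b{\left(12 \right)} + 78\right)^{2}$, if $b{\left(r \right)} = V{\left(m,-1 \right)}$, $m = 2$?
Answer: $7056$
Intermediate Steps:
$b{\left(r \right)} = 6$
$\left(b{\left(12 \right)} + 78\right)^{2} = \left(6 + 78\right)^{2} = 84^{2} = 7056$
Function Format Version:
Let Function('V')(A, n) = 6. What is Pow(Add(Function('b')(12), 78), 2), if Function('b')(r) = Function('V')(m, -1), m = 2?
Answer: 7056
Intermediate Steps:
Function('b')(r) = 6
Pow(Add(Function('b')(12), 78), 2) = Pow(Add(6, 78), 2) = Pow(84, 2) = 7056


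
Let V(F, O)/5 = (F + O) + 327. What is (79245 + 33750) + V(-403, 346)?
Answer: 114345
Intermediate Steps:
V(F, O) = 1635 + 5*F + 5*O (V(F, O) = 5*((F + O) + 327) = 5*(327 + F + O) = 1635 + 5*F + 5*O)
(79245 + 33750) + V(-403, 346) = (79245 + 33750) + (1635 + 5*(-403) + 5*346) = 112995 + (1635 - 2015 + 1730) = 112995 + 1350 = 114345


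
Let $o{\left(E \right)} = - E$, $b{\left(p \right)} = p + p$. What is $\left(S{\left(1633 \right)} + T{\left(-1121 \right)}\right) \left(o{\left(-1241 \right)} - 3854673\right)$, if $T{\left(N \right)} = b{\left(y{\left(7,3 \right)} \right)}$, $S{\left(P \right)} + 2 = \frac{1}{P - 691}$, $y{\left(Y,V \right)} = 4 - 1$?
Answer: $- \frac{7261792604}{471} \approx -1.5418 \cdot 10^{7}$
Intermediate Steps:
$y{\left(Y,V \right)} = 3$
$S{\left(P \right)} = -2 + \frac{1}{-691 + P}$ ($S{\left(P \right)} = -2 + \frac{1}{P - 691} = -2 + \frac{1}{-691 + P}$)
$b{\left(p \right)} = 2 p$
$T{\left(N \right)} = 6$ ($T{\left(N \right)} = 2 \cdot 3 = 6$)
$\left(S{\left(1633 \right)} + T{\left(-1121 \right)}\right) \left(o{\left(-1241 \right)} - 3854673\right) = \left(\frac{1383 - 3266}{-691 + 1633} + 6\right) \left(\left(-1\right) \left(-1241\right) - 3854673\right) = \left(\frac{1383 - 3266}{942} + 6\right) \left(1241 - 3854673\right) = \left(\frac{1}{942} \left(-1883\right) + 6\right) \left(-3853432\right) = \left(- \frac{1883}{942} + 6\right) \left(-3853432\right) = \frac{3769}{942} \left(-3853432\right) = - \frac{7261792604}{471}$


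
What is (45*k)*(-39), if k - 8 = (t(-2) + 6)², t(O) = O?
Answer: -42120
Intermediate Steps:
k = 24 (k = 8 + (-2 + 6)² = 8 + 4² = 8 + 16 = 24)
(45*k)*(-39) = (45*24)*(-39) = 1080*(-39) = -42120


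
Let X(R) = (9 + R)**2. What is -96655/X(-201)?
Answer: -96655/36864 ≈ -2.6219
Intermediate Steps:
-96655/X(-201) = -96655/(9 - 201)**2 = -96655/((-192)**2) = -96655/36864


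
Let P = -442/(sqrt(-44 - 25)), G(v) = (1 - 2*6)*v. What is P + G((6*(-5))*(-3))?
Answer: -990 + 442*I*sqrt(69)/69 ≈ -990.0 + 53.211*I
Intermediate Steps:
G(v) = -11*v (G(v) = (1 - 12)*v = -11*v)
P = 442*I*sqrt(69)/69 (P = -442/(sqrt(-69)) = -442/(I*sqrt(69)) = -442*(-I*sqrt(69)/69) = -(-442)*I*sqrt(69)/69 = 442*I*sqrt(69)/69 ≈ 53.211*I)
P + G((6*(-5))*(-3)) = 442*I*sqrt(69)/69 - 11*6*(-5)*(-3) = 442*I*sqrt(69)/69 - (-330)*(-3) = 442*I*sqrt(69)/69 - 11*90 = 442*I*sqrt(69)/69 - 990 = -990 + 442*I*sqrt(69)/69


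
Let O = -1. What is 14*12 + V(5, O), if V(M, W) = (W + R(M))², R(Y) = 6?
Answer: 193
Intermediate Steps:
V(M, W) = (6 + W)² (V(M, W) = (W + 6)² = (6 + W)²)
14*12 + V(5, O) = 14*12 + (6 - 1)² = 168 + 5² = 168 + 25 = 193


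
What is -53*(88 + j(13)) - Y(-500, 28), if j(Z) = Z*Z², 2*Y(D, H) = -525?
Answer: -241685/2 ≈ -1.2084e+5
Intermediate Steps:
Y(D, H) = -525/2 (Y(D, H) = (½)*(-525) = -525/2)
j(Z) = Z³
-53*(88 + j(13)) - Y(-500, 28) = -53*(88 + 13³) - 1*(-525/2) = -53*(88 + 2197) + 525/2 = -53*2285 + 525/2 = -121105 + 525/2 = -241685/2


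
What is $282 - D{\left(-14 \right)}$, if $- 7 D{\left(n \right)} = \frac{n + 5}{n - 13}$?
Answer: $\frac{5923}{21} \approx 282.05$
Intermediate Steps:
$D{\left(n \right)} = - \frac{5 + n}{7 \left(-13 + n\right)}$ ($D{\left(n \right)} = - \frac{\left(n + 5\right) \frac{1}{n - 13}}{7} = - \frac{\left(5 + n\right) \frac{1}{-13 + n}}{7} = - \frac{\frac{1}{-13 + n} \left(5 + n\right)}{7} = - \frac{5 + n}{7 \left(-13 + n\right)}$)
$282 - D{\left(-14 \right)} = 282 - \frac{-5 - -14}{7 \left(-13 - 14\right)} = 282 - \frac{-5 + 14}{7 \left(-27\right)} = 282 - \frac{1}{7} \left(- \frac{1}{27}\right) 9 = 282 - - \frac{1}{21} = 282 + \frac{1}{21} = \frac{5923}{21}$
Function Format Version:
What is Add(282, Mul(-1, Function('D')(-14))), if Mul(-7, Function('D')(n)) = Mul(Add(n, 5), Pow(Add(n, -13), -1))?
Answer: Rational(5923, 21) ≈ 282.05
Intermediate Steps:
Function('D')(n) = Mul(Rational(-1, 7), Pow(Add(-13, n), -1), Add(5, n)) (Function('D')(n) = Mul(Rational(-1, 7), Mul(Add(n, 5), Pow(Add(n, -13), -1))) = Mul(Rational(-1, 7), Mul(Add(5, n), Pow(Add(-13, n), -1))) = Mul(Rational(-1, 7), Mul(Pow(Add(-13, n), -1), Add(5, n))) = Mul(Rational(-1, 7), Pow(Add(-13, n), -1), Add(5, n)))
Add(282, Mul(-1, Function('D')(-14))) = Add(282, Mul(-1, Mul(Rational(1, 7), Pow(Add(-13, -14), -1), Add(-5, Mul(-1, -14))))) = Add(282, Mul(-1, Mul(Rational(1, 7), Pow(-27, -1), Add(-5, 14)))) = Add(282, Mul(-1, Mul(Rational(1, 7), Rational(-1, 27), 9))) = Add(282, Mul(-1, Rational(-1, 21))) = Add(282, Rational(1, 21)) = Rational(5923, 21)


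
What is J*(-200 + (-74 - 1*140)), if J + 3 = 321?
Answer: -131652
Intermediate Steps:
J = 318 (J = -3 + 321 = 318)
J*(-200 + (-74 - 1*140)) = 318*(-200 + (-74 - 1*140)) = 318*(-200 + (-74 - 140)) = 318*(-200 - 214) = 318*(-414) = -131652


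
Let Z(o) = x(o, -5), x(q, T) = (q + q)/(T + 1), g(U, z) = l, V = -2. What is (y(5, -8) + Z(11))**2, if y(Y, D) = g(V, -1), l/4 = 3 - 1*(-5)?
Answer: 2809/4 ≈ 702.25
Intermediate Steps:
l = 32 (l = 4*(3 - 1*(-5)) = 4*(3 + 5) = 4*8 = 32)
g(U, z) = 32
y(Y, D) = 32
x(q, T) = 2*q/(1 + T) (x(q, T) = (2*q)/(1 + T) = 2*q/(1 + T))
Z(o) = -o/2 (Z(o) = 2*o/(1 - 5) = 2*o/(-4) = 2*o*(-1/4) = -o/2)
(y(5, -8) + Z(11))**2 = (32 - 1/2*11)**2 = (32 - 11/2)**2 = (53/2)**2 = 2809/4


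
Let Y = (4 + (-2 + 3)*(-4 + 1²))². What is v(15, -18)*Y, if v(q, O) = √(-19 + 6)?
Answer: I*√13 ≈ 3.6056*I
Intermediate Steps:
v(q, O) = I*√13 (v(q, O) = √(-13) = I*√13)
Y = 1 (Y = (4 + 1*(-4 + 1))² = (4 + 1*(-3))² = (4 - 3)² = 1² = 1)
v(15, -18)*Y = (I*√13)*1 = I*√13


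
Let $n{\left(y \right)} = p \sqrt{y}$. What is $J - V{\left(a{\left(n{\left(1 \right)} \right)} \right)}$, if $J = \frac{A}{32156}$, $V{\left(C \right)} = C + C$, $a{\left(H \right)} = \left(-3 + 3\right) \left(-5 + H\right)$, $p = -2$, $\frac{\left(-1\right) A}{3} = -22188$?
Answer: $\frac{16641}{8039} \approx 2.07$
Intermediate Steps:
$A = 66564$ ($A = \left(-3\right) \left(-22188\right) = 66564$)
$n{\left(y \right)} = - 2 \sqrt{y}$
$a{\left(H \right)} = 0$ ($a{\left(H \right)} = 0 \left(-5 + H\right) = 0$)
$V{\left(C \right)} = 2 C$
$J = \frac{16641}{8039}$ ($J = \frac{66564}{32156} = 66564 \cdot \frac{1}{32156} = \frac{16641}{8039} \approx 2.07$)
$J - V{\left(a{\left(n{\left(1 \right)} \right)} \right)} = \frac{16641}{8039} - 2 \cdot 0 = \frac{16641}{8039} - 0 = \frac{16641}{8039} + 0 = \frac{16641}{8039}$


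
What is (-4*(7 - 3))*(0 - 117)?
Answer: 1872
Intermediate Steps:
(-4*(7 - 3))*(0 - 117) = -4*4*(-117) = -16*(-117) = 1872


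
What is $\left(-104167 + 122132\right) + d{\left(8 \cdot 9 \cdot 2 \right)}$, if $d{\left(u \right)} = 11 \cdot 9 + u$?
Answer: $18208$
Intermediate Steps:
$d{\left(u \right)} = 99 + u$
$\left(-104167 + 122132\right) + d{\left(8 \cdot 9 \cdot 2 \right)} = \left(-104167 + 122132\right) + \left(99 + 8 \cdot 9 \cdot 2\right) = 17965 + \left(99 + 72 \cdot 2\right) = 17965 + \left(99 + 144\right) = 17965 + 243 = 18208$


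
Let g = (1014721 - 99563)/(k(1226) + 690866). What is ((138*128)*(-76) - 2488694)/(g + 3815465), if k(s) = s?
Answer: -1325756901268/1320326858969 ≈ -1.0041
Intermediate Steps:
g = 457579/346046 (g = (1014721 - 99563)/(1226 + 690866) = 915158/692092 = 915158*(1/692092) = 457579/346046 ≈ 1.3223)
((138*128)*(-76) - 2488694)/(g + 3815465) = ((138*128)*(-76) - 2488694)/(457579/346046 + 3815465) = (17664*(-76) - 2488694)/(1320326858969/346046) = (-1342464 - 2488694)*(346046/1320326858969) = -3831158*346046/1320326858969 = -1325756901268/1320326858969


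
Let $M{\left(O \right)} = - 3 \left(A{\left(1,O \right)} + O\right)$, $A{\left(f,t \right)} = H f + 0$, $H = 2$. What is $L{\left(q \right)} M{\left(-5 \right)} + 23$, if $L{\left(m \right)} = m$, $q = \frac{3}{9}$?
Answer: $26$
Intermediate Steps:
$q = \frac{1}{3}$ ($q = 3 \cdot \frac{1}{9} = \frac{1}{3} \approx 0.33333$)
$A{\left(f,t \right)} = 2 f$ ($A{\left(f,t \right)} = 2 f + 0 = 2 f$)
$M{\left(O \right)} = -6 - 3 O$ ($M{\left(O \right)} = - 3 \left(2 \cdot 1 + O\right) = - 3 \left(2 + O\right) = -6 - 3 O$)
$L{\left(q \right)} M{\left(-5 \right)} + 23 = \frac{-6 - -15}{3} + 23 = \frac{-6 + 15}{3} + 23 = \frac{1}{3} \cdot 9 + 23 = 3 + 23 = 26$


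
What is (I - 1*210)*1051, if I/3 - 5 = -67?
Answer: -416196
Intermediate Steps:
I = -186 (I = 15 + 3*(-67) = 15 - 201 = -186)
(I - 1*210)*1051 = (-186 - 1*210)*1051 = (-186 - 210)*1051 = -396*1051 = -416196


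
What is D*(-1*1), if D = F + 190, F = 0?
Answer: -190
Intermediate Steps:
D = 190 (D = 0 + 190 = 190)
D*(-1*1) = 190*(-1*1) = 190*(-1) = -190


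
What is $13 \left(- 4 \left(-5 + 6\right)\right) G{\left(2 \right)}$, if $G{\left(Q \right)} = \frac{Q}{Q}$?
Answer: $-52$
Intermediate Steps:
$G{\left(Q \right)} = 1$
$13 \left(- 4 \left(-5 + 6\right)\right) G{\left(2 \right)} = 13 \left(- 4 \left(-5 + 6\right)\right) 1 = 13 \left(\left(-4\right) 1\right) 1 = 13 \left(-4\right) 1 = \left(-52\right) 1 = -52$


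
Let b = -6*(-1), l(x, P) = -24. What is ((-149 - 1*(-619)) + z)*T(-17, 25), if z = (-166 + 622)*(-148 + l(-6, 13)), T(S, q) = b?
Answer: -467772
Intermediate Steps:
b = 6
T(S, q) = 6
z = -78432 (z = (-166 + 622)*(-148 - 24) = 456*(-172) = -78432)
((-149 - 1*(-619)) + z)*T(-17, 25) = ((-149 - 1*(-619)) - 78432)*6 = ((-149 + 619) - 78432)*6 = (470 - 78432)*6 = -77962*6 = -467772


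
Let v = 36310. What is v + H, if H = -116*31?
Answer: 32714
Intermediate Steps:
H = -3596
v + H = 36310 - 3596 = 32714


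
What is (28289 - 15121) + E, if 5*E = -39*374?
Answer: 51254/5 ≈ 10251.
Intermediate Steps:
E = -14586/5 (E = (-39*374)/5 = (⅕)*(-14586) = -14586/5 ≈ -2917.2)
(28289 - 15121) + E = (28289 - 15121) - 14586/5 = 13168 - 14586/5 = 51254/5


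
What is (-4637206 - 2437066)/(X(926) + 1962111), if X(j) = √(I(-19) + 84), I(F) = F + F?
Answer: -13880506908192/3849879576275 + 7074272*√46/3849879576275 ≈ -3.6054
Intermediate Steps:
I(F) = 2*F
X(j) = √46 (X(j) = √(2*(-19) + 84) = √(-38 + 84) = √46)
(-4637206 - 2437066)/(X(926) + 1962111) = (-4637206 - 2437066)/(√46 + 1962111) = -7074272/(1962111 + √46)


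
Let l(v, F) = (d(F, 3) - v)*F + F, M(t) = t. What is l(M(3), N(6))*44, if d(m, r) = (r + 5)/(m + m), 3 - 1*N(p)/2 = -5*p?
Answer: -5632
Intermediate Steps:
N(p) = 6 + 10*p (N(p) = 6 - (-10)*p = 6 + 10*p)
d(m, r) = (5 + r)/(2*m) (d(m, r) = (5 + r)/((2*m)) = (5 + r)*(1/(2*m)) = (5 + r)/(2*m))
l(v, F) = F + F*(-v + 4/F) (l(v, F) = ((5 + 3)/(2*F) - v)*F + F = ((1/2)*8/F - v)*F + F = (4/F - v)*F + F = (-v + 4/F)*F + F = F*(-v + 4/F) + F = F + F*(-v + 4/F))
l(M(3), N(6))*44 = (4 + (6 + 10*6)*(1 - 1*3))*44 = (4 + (6 + 60)*(1 - 3))*44 = (4 + 66*(-2))*44 = (4 - 132)*44 = -128*44 = -5632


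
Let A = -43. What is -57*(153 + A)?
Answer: -6270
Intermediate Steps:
-57*(153 + A) = -57*(153 - 43) = -57*110 = -6270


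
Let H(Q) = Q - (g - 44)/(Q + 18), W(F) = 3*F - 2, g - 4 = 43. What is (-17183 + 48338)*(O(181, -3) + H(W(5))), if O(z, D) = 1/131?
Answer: 52693155/131 ≈ 4.0224e+5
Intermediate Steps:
g = 47 (g = 4 + 43 = 47)
O(z, D) = 1/131
W(F) = -2 + 3*F
H(Q) = Q - 3/(18 + Q) (H(Q) = Q - (47 - 44)/(Q + 18) = Q - 3/(18 + Q))
(-17183 + 48338)*(O(181, -3) + H(W(5))) = (-17183 + 48338)*(1/131 + (-3 + (-2 + 3*5)² + 18*(-2 + 3*5))/(18 + (-2 + 3*5))) = 31155*(1/131 + (-3 + (-2 + 15)² + 18*(-2 + 15))/(18 + (-2 + 15))) = 31155*(1/131 + (-3 + 13² + 18*13)/(18 + 13)) = 31155*(1/131 + (-3 + 169 + 234)/31) = 31155*(1/131 + (1/31)*400) = 31155*(1/131 + 400/31) = 31155*(52431/4061) = 52693155/131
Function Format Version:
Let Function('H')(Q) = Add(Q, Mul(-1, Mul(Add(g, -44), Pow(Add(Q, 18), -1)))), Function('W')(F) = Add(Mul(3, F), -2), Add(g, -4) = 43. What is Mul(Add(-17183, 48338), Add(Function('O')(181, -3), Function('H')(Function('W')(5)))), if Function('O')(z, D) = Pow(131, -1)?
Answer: Rational(52693155, 131) ≈ 4.0224e+5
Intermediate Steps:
g = 47 (g = Add(4, 43) = 47)
Function('O')(z, D) = Rational(1, 131)
Function('W')(F) = Add(-2, Mul(3, F))
Function('H')(Q) = Add(Q, Mul(-3, Pow(Add(18, Q), -1))) (Function('H')(Q) = Add(Q, Mul(-1, Mul(Add(47, -44), Pow(Add(Q, 18), -1)))) = Add(Q, Mul(-1, Mul(3, Pow(Add(18, Q), -1)))) = Add(Q, Mul(-3, Pow(Add(18, Q), -1))))
Mul(Add(-17183, 48338), Add(Function('O')(181, -3), Function('H')(Function('W')(5)))) = Mul(Add(-17183, 48338), Add(Rational(1, 131), Mul(Pow(Add(18, Add(-2, Mul(3, 5))), -1), Add(-3, Pow(Add(-2, Mul(3, 5)), 2), Mul(18, Add(-2, Mul(3, 5))))))) = Mul(31155, Add(Rational(1, 131), Mul(Pow(Add(18, Add(-2, 15)), -1), Add(-3, Pow(Add(-2, 15), 2), Mul(18, Add(-2, 15)))))) = Mul(31155, Add(Rational(1, 131), Mul(Pow(Add(18, 13), -1), Add(-3, Pow(13, 2), Mul(18, 13))))) = Mul(31155, Add(Rational(1, 131), Mul(Pow(31, -1), Add(-3, 169, 234)))) = Mul(31155, Add(Rational(1, 131), Mul(Rational(1, 31), 400))) = Mul(31155, Add(Rational(1, 131), Rational(400, 31))) = Mul(31155, Rational(52431, 4061)) = Rational(52693155, 131)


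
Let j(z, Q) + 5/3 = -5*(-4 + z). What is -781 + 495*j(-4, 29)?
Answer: 18194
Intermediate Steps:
j(z, Q) = 55/3 - 5*z (j(z, Q) = -5/3 - 5*(-4 + z) = -5/3 + (20 - 5*z) = 55/3 - 5*z)
-781 + 495*j(-4, 29) = -781 + 495*(55/3 - 5*(-4)) = -781 + 495*(55/3 + 20) = -781 + 495*(115/3) = -781 + 18975 = 18194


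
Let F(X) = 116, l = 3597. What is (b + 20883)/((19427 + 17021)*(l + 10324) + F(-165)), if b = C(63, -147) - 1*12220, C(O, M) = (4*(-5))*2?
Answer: 8623/507392724 ≈ 1.6995e-5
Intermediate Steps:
C(O, M) = -40 (C(O, M) = -20*2 = -40)
b = -12260 (b = -40 - 1*12220 = -40 - 12220 = -12260)
(b + 20883)/((19427 + 17021)*(l + 10324) + F(-165)) = (-12260 + 20883)/((19427 + 17021)*(3597 + 10324) + 116) = 8623/(36448*13921 + 116) = 8623/(507392608 + 116) = 8623/507392724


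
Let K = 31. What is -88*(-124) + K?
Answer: 10943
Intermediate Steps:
-88*(-124) + K = -88*(-124) + 31 = 10912 + 31 = 10943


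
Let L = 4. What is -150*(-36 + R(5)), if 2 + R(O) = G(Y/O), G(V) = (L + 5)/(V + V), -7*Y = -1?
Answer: -17925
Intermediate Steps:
Y = ⅐ (Y = -⅐*(-1) = ⅐ ≈ 0.14286)
G(V) = 9/(2*V) (G(V) = (4 + 5)/(V + V) = 9/((2*V)) = 9*(1/(2*V)) = 9/(2*V))
R(O) = -2 + 63*O/2 (R(O) = -2 + 9/(2*((1/(7*O)))) = -2 + 9*(7*O)/2 = -2 + 63*O/2)
-150*(-36 + R(5)) = -150*(-36 + (-2 + (63/2)*5)) = -150*(-36 + (-2 + 315/2)) = -150*(-36 + 311/2) = -150*239/2 = -17925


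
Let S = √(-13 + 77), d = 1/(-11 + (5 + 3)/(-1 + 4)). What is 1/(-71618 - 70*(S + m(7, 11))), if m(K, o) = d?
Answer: -5/360848 ≈ -1.3856e-5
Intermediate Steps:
d = -3/25 (d = 1/(-11 + 8/3) = 1/(-25/3) = -3/25 ≈ -0.12000)
m(K, o) = -3/25
S = 8 (S = √64 = 8)
1/(-71618 - 70*(S + m(7, 11))) = 1/(-71618 - 70*(8 - 3/25)) = 1/(-71618 - 70*197/25) = 1/(-71618 - 2758/5) = 1/(-360848/5) = -5/360848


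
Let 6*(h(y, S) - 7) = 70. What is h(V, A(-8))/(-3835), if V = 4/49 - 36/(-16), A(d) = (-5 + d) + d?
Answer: -56/11505 ≈ -0.0048674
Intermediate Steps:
A(d) = -5 + 2*d
V = 457/196 (V = 4*(1/49) - 36*(-1/16) = 4/49 + 9/4 = 457/196 ≈ 2.3316)
h(y, S) = 56/3 (h(y, S) = 7 + (1/6)*70 = 7 + 35/3 = 56/3)
h(V, A(-8))/(-3835) = (56/3)/(-3835) = (56/3)*(-1/3835) = -56/11505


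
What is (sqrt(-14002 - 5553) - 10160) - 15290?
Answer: -25450 + I*sqrt(19555) ≈ -25450.0 + 139.84*I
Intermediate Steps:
(sqrt(-14002 - 5553) - 10160) - 15290 = (sqrt(-19555) - 10160) - 15290 = (I*sqrt(19555) - 10160) - 15290 = (-10160 + I*sqrt(19555)) - 15290 = -25450 + I*sqrt(19555)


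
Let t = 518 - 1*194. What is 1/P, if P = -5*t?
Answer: -1/1620 ≈ -0.00061728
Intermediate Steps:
t = 324 (t = 518 - 194 = 324)
P = -1620 (P = -5*324 = -1620)
1/P = 1/(-1620) = -1/1620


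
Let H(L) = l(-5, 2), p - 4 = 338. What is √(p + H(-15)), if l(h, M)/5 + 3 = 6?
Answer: √357 ≈ 18.894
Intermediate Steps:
p = 342 (p = 4 + 338 = 342)
l(h, M) = 15 (l(h, M) = -15 + 5*6 = -15 + 30 = 15)
H(L) = 15
√(p + H(-15)) = √(342 + 15) = √357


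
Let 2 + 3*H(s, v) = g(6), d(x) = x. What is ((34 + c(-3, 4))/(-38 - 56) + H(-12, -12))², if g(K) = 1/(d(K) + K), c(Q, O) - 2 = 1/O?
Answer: 12020089/11451456 ≈ 1.0497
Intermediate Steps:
c(Q, O) = 2 + 1/O
g(K) = 1/(2*K) (g(K) = 1/(K + K) = 1/(2*K))
H(s, v) = -23/36 (H(s, v) = -⅔ + ((½)/6)/3 = -⅔ + ((½)*(⅙))/3 = -⅔ + (⅓)*(1/12) = -⅔ + 1/36 = -23/36)
((34 + c(-3, 4))/(-38 - 56) + H(-12, -12))² = ((34 + (2 + 1/4))/(-38 - 56) - 23/36)² = ((34 + (2 + ¼))/(-94) - 23/36)² = ((34 + 9/4)*(-1/94) - 23/36)² = ((145/4)*(-1/94) - 23/36)² = (-145/376 - 23/36)² = (-3467/3384)² = 12020089/11451456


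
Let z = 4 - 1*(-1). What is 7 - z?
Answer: 2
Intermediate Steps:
z = 5 (z = 4 + 1 = 5)
7 - z = 7 - 1*5 = 7 - 5 = 2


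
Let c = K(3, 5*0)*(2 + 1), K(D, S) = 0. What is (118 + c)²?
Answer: 13924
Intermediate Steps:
c = 0 (c = 0*(2 + 1) = 0*3 = 0)
(118 + c)² = (118 + 0)² = 118² = 13924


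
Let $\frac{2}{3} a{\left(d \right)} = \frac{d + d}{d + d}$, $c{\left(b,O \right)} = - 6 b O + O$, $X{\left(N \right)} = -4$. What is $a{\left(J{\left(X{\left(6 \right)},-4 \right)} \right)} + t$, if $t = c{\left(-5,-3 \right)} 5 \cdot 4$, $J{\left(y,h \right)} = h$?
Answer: $- \frac{3717}{2} \approx -1858.5$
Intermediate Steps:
$c{\left(b,O \right)} = O - 6 O b$ ($c{\left(b,O \right)} = - 6 O b + O = O - 6 O b$)
$a{\left(d \right)} = \frac{3}{2}$ ($a{\left(d \right)} = \frac{3 \frac{d + d}{d + d}}{2} = \frac{3 \frac{2 d}{2 d}}{2} = \frac{3 \cdot 2 d \frac{1}{2 d}}{2} = \frac{3}{2} \cdot 1 = \frac{3}{2}$)
$t = -1860$ ($t = - 3 \left(1 - -30\right) 5 \cdot 4 = - 3 \left(1 + 30\right) 5 \cdot 4 = \left(-3\right) 31 \cdot 5 \cdot 4 = \left(-93\right) 5 \cdot 4 = \left(-465\right) 4 = -1860$)
$a{\left(J{\left(X{\left(6 \right)},-4 \right)} \right)} + t = \frac{3}{2} - 1860 = - \frac{3717}{2}$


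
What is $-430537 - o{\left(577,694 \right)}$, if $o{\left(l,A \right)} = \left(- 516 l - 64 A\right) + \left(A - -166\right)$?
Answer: $-89249$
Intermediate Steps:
$o{\left(l,A \right)} = 166 - 516 l - 63 A$ ($o{\left(l,A \right)} = \left(- 516 l - 64 A\right) + \left(A + 166\right) = \left(- 516 l - 64 A\right) + \left(166 + A\right) = 166 - 516 l - 63 A$)
$-430537 - o{\left(577,694 \right)} = -430537 - \left(166 - 297732 - 43722\right) = -430537 - -341288 = -430537 + 341288 = -89249$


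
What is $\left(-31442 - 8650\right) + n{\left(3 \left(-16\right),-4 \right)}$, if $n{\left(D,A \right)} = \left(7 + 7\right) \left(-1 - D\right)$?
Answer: $-39434$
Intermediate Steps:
$n{\left(D,A \right)} = -14 - 14 D$ ($n{\left(D,A \right)} = 14 \left(-1 - D\right) = -14 - 14 D$)
$\left(-31442 - 8650\right) + n{\left(3 \left(-16\right),-4 \right)} = \left(-31442 - 8650\right) - \left(14 + 14 \cdot 3 \left(-16\right)\right) = -40092 - -658 = -40092 + \left(-14 + 672\right) = -40092 + 658 = -39434$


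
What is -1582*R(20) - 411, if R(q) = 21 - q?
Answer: -1993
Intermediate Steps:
-1582*R(20) - 411 = -1582*(21 - 1*20) - 411 = -1582*(21 - 20) - 411 = -1582*1 - 411 = -1582 - 411 = -1993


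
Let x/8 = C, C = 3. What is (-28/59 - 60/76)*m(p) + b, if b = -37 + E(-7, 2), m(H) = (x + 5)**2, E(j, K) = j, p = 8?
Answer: -1241021/1121 ≈ -1107.1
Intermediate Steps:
x = 24 (x = 8*3 = 24)
m(H) = 841 (m(H) = (24 + 5)**2 = 29**2 = 841)
b = -44 (b = -37 - 7 = -44)
(-28/59 - 60/76)*m(p) + b = (-28/59 - 60/76)*841 - 44 = (-28*1/59 - 60*1/76)*841 - 44 = (-28/59 - 15/19)*841 - 44 = -1417/1121*841 - 44 = -1191697/1121 - 44 = -1241021/1121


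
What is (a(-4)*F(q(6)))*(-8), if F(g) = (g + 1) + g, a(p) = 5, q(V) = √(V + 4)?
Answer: -40 - 80*√10 ≈ -292.98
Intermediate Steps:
q(V) = √(4 + V)
F(g) = 1 + 2*g (F(g) = (1 + g) + g = 1 + 2*g)
(a(-4)*F(q(6)))*(-8) = (5*(1 + 2*√(4 + 6)))*(-8) = (5*(1 + 2*√10))*(-8) = (5 + 10*√10)*(-8) = -40 - 80*√10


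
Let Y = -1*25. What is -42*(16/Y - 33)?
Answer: 35322/25 ≈ 1412.9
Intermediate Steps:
Y = -25
-42*(16/Y - 33) = -42*(16/(-25) - 33) = -42*(16*(-1/25) - 33) = -42*(-16/25 - 33) = -42*(-841/25) = 35322/25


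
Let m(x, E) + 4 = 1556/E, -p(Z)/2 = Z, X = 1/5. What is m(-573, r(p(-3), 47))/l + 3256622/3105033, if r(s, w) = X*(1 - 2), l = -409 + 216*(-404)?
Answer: 18216905734/16013385777 ≈ 1.1376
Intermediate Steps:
X = ⅕ ≈ 0.20000
p(Z) = -2*Z
l = -87673 (l = -409 - 87264 = -87673)
r(s, w) = -⅕ (r(s, w) = (1 - 2)/5 = (⅕)*(-1) = -⅕)
m(x, E) = -4 + 1556/E
m(-573, r(p(-3), 47))/l + 3256622/3105033 = (-4 + 1556/(-⅕))/(-87673) + 3256622/3105033 = (-4 + 1556*(-5))*(-1/87673) + 3256622*(1/3105033) = (-4 - 7780)*(-1/87673) + 191566/182649 = -7784*(-1/87673) + 191566/182649 = 7784/87673 + 191566/182649 = 18216905734/16013385777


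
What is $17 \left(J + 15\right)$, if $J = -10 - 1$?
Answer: $68$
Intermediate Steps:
$J = -11$ ($J = -10 - 1 = -11$)
$17 \left(J + 15\right) = 17 \left(-11 + 15\right) = 17 \cdot 4 = 68$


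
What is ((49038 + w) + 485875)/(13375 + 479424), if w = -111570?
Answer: 423343/492799 ≈ 0.85906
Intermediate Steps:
((49038 + w) + 485875)/(13375 + 479424) = ((49038 - 111570) + 485875)/(13375 + 479424) = (-62532 + 485875)/492799 = 423343*(1/492799) = 423343/492799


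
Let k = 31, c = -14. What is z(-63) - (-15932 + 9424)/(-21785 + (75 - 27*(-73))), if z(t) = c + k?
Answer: 329055/19739 ≈ 16.670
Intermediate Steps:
z(t) = 17 (z(t) = -14 + 31 = 17)
z(-63) - (-15932 + 9424)/(-21785 + (75 - 27*(-73))) = 17 - (-15932 + 9424)/(-21785 + (75 - 27*(-73))) = 17 - (-6508)/(-21785 + (75 + 1971)) = 17 - (-6508)/(-21785 + 2046) = 17 - (-6508)/(-19739) = 17 - (-6508)*(-1)/19739 = 17 - 1*6508/19739 = 17 - 6508/19739 = 329055/19739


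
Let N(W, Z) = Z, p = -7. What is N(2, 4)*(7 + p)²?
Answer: 0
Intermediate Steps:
N(2, 4)*(7 + p)² = 4*(7 - 7)² = 4*0² = 4*0 = 0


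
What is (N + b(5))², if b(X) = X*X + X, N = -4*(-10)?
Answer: 4900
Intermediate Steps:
N = 40
b(X) = X + X² (b(X) = X² + X = X + X²)
(N + b(5))² = (40 + 5*(1 + 5))² = (40 + 5*6)² = (40 + 30)² = 70² = 4900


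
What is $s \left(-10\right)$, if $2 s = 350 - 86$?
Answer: $-1320$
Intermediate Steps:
$s = 132$ ($s = \frac{350 - 86}{2} = \frac{1}{2} \cdot 264 = 132$)
$s \left(-10\right) = 132 \left(-10\right) = -1320$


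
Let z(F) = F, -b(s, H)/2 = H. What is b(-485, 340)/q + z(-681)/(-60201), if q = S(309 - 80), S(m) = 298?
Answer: -6788957/2989983 ≈ -2.2706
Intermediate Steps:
q = 298
b(s, H) = -2*H
b(-485, 340)/q + z(-681)/(-60201) = -2*340/298 - 681/(-60201) = -680*1/298 - 681*(-1/60201) = -340/149 + 227/20067 = -6788957/2989983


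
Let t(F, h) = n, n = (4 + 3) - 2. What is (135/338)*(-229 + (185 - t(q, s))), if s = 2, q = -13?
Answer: -6615/338 ≈ -19.571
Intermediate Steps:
n = 5 (n = 7 - 2 = 5)
t(F, h) = 5
(135/338)*(-229 + (185 - t(q, s))) = (135/338)*(-229 + (185 - 1*5)) = (135*(1/338))*(-229 + (185 - 5)) = 135*(-229 + 180)/338 = (135/338)*(-49) = -6615/338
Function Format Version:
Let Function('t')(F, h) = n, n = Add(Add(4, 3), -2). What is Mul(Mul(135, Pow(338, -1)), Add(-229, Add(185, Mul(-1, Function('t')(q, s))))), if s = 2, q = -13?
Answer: Rational(-6615, 338) ≈ -19.571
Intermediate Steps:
n = 5 (n = Add(7, -2) = 5)
Function('t')(F, h) = 5
Mul(Mul(135, Pow(338, -1)), Add(-229, Add(185, Mul(-1, Function('t')(q, s))))) = Mul(Mul(135, Pow(338, -1)), Add(-229, Add(185, Mul(-1, 5)))) = Mul(Mul(135, Rational(1, 338)), Add(-229, Add(185, -5))) = Mul(Rational(135, 338), Add(-229, 180)) = Mul(Rational(135, 338), -49) = Rational(-6615, 338)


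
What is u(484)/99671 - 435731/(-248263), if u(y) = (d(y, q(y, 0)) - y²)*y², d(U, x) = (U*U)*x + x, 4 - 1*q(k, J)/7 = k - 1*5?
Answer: -242312566177575041/132324179 ≈ -1.8312e+9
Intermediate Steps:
q(k, J) = 63 - 7*k (q(k, J) = 28 - 7*(k - 1*5) = 28 - 7*(k - 5) = 28 - 7*(-5 + k) = 28 + (35 - 7*k) = 63 - 7*k)
d(U, x) = x + x*U² (d(U, x) = U²*x + x = x*U² + x = x + x*U²)
u(y) = y²*(-y² + (1 + y²)*(63 - 7*y)) (u(y) = ((63 - 7*y)*(1 + y²) - y²)*y² = ((1 + y²)*(63 - 7*y) - y²)*y² = (-y² + (1 + y²)*(63 - 7*y))*y² = y²*(-y² + (1 + y²)*(63 - 7*y)))
u(484)/99671 - 435731/(-248263) = (484²*(-1*484² - 7*(1 + 484²)*(-9 + 484)))/99671 - 435731/(-248263) = (234256*(-1*234256 - 7*(1 + 234256)*475))*(1/99671) - 435731*(-1/248263) = (234256*(-234256 - 7*234257*475))*(1/99671) + 435731/248263 = (234256*(-234256 - 778904525))*(1/99671) + 435731/248263 = (234256*(-779138781))*(1/99671) + 435731/248263 = -182517934281936*1/99671 + 435731/248263 = -976031734128/533 + 435731/248263 = -242312566177575041/132324179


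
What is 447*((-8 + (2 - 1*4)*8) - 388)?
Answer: -184164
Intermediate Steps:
447*((-8 + (2 - 1*4)*8) - 388) = 447*((-8 + (2 - 4)*8) - 388) = 447*((-8 - 2*8) - 388) = 447*((-8 - 16) - 388) = 447*(-24 - 388) = 447*(-412) = -184164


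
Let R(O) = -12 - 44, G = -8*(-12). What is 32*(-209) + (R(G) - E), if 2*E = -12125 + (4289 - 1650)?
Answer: -2001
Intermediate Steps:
E = -4743 (E = (-12125 + (4289 - 1650))/2 = (-12125 + 2639)/2 = (1/2)*(-9486) = -4743)
G = 96
R(O) = -56
32*(-209) + (R(G) - E) = 32*(-209) + (-56 - 1*(-4743)) = -6688 + (-56 + 4743) = -6688 + 4687 = -2001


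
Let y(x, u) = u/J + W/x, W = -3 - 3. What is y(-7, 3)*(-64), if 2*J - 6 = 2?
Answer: -720/7 ≈ -102.86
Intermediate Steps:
W = -6
J = 4 (J = 3 + (½)*2 = 3 + 1 = 4)
y(x, u) = -6/x + u/4 (y(x, u) = u/4 - 6/x = -6/x + u/4)
y(-7, 3)*(-64) = (-6/(-7) + (¼)*3)*(-64) = (-6*(-⅐) + ¾)*(-64) = (6/7 + ¾)*(-64) = (45/28)*(-64) = -720/7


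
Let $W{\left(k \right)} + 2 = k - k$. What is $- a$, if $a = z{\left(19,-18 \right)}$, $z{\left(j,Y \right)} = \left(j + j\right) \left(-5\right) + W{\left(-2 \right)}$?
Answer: $192$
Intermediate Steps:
$W{\left(k \right)} = -2$ ($W{\left(k \right)} = -2 + \left(k - k\right) = -2 + 0 = -2$)
$z{\left(j,Y \right)} = -2 - 10 j$ ($z{\left(j,Y \right)} = \left(j + j\right) \left(-5\right) - 2 = 2 j \left(-5\right) - 2 = - 10 j - 2 = -2 - 10 j$)
$a = -192$ ($a = -2 - 190 = -192$)
$- a = \left(-1\right) \left(-192\right) = 192$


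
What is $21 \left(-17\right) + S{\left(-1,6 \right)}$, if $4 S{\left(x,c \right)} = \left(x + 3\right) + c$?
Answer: $-355$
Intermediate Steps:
$S{\left(x,c \right)} = \frac{3}{4} + \frac{c}{4} + \frac{x}{4}$ ($S{\left(x,c \right)} = \frac{\left(x + 3\right) + c}{4} = \frac{\left(3 + x\right) + c}{4} = \frac{3 + c + x}{4} = \frac{3}{4} + \frac{c}{4} + \frac{x}{4}$)
$21 \left(-17\right) + S{\left(-1,6 \right)} = 21 \left(-17\right) + \left(\frac{3}{4} + \frac{1}{4} \cdot 6 + \frac{1}{4} \left(-1\right)\right) = -357 + \left(\frac{3}{4} + \frac{3}{2} - \frac{1}{4}\right) = -357 + 2 = -355$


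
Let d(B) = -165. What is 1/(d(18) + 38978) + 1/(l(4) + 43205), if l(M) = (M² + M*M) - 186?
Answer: 81864/1670938463 ≈ 4.8993e-5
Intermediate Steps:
l(M) = -186 + 2*M² (l(M) = (M² + M²) - 186 = 2*M² - 186 = -186 + 2*M²)
1/(d(18) + 38978) + 1/(l(4) + 43205) = 1/(-165 + 38978) + 1/((-186 + 2*4²) + 43205) = 1/38813 + 1/((-186 + 2*16) + 43205) = 1/38813 + 1/((-186 + 32) + 43205) = 1/38813 + 1/(-154 + 43205) = 1/38813 + 1/43051 = 81864/1670938463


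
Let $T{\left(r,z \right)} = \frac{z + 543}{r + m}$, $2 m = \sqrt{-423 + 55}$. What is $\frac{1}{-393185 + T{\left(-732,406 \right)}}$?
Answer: $- \frac{16208832856}{6373090956789297} + \frac{146 i \sqrt{23}}{6373090956789297} \approx -2.5433 \cdot 10^{-6} + 1.0987 \cdot 10^{-13} i$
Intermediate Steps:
$m = 2 i \sqrt{23}$ ($m = \frac{\sqrt{-423 + 55}}{2} = \frac{\sqrt{-368}}{2} = \frac{4 i \sqrt{23}}{2} = 2 i \sqrt{23} \approx 9.5917 i$)
$T{\left(r,z \right)} = \frac{543 + z}{r + 2 i \sqrt{23}}$ ($T{\left(r,z \right)} = \frac{z + 543}{r + 2 i \sqrt{23}} = \frac{543 + z}{r + 2 i \sqrt{23}}$)
$\frac{1}{-393185 + T{\left(-732,406 \right)}} = \frac{1}{-393185 + \frac{543 + 406}{-732 + 2 i \sqrt{23}}} = \frac{1}{-393185 + \frac{1}{-732 + 2 i \sqrt{23}} \cdot 949} = \frac{1}{-393185 + \frac{949}{-732 + 2 i \sqrt{23}}}$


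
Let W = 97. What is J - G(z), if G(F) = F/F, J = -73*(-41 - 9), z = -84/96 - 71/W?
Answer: 3649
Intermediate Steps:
z = -1247/776 (z = -84/96 - 71/97 = -84*1/96 - 71*1/97 = -7/8 - 71/97 = -1247/776 ≈ -1.6070)
J = 3650 (J = -73*(-50) = 3650)
G(F) = 1
J - G(z) = 3650 - 1*1 = 3650 - 1 = 3649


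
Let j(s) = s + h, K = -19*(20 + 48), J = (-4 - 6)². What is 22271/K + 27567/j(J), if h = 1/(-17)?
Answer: 567643159/2195108 ≈ 258.59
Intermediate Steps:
h = -1/17 ≈ -0.058824
J = 100 (J = (-10)² = 100)
K = -1292 (K = -19*68 = -1292)
j(s) = -1/17 + s (j(s) = s - 1/17 = -1/17 + s)
22271/K + 27567/j(J) = 22271/(-1292) + 27567/(-1/17 + 100) = 22271*(-1/1292) + 27567/(1699/17) = -22271/1292 + 27567*(17/1699) = -22271/1292 + 468639/1699 = 567643159/2195108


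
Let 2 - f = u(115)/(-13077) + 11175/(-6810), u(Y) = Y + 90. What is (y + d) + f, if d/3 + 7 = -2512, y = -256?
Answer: -46363743503/5936958 ≈ -7809.3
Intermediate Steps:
d = -7557 (d = -21 + 3*(-2512) = -21 - 7536 = -7557)
u(Y) = 90 + Y
f = 21709351/5936958 (f = 2 - ((90 + 115)/(-13077) + 11175/(-6810)) = 2 - (205*(-1/13077) + 11175*(-1/6810)) = 2 - (-205/13077 - 745/454) = 2 - 1*(-9835435/5936958) = 2 + 9835435/5936958 = 21709351/5936958 ≈ 3.6566)
(y + d) + f = (-256 - 7557) + 21709351/5936958 = -7813 + 21709351/5936958 = -46363743503/5936958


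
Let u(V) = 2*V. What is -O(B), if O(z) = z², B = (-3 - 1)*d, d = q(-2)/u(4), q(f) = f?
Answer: -1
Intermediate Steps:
d = -¼ (d = -2/(2*4) = -2/8 = -2*⅛ = -¼ ≈ -0.25000)
B = 1 (B = (-3 - 1)*(-¼) = -4*(-¼) = 1)
-O(B) = -1*1² = -1*1 = -1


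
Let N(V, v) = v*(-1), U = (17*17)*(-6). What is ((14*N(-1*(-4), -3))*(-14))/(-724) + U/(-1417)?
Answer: 522153/256477 ≈ 2.0359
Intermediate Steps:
U = -1734 (U = 289*(-6) = -1734)
N(V, v) = -v
((14*N(-1*(-4), -3))*(-14))/(-724) + U/(-1417) = ((14*(-1*(-3)))*(-14))/(-724) - 1734/(-1417) = ((14*3)*(-14))*(-1/724) - 1734*(-1/1417) = (42*(-14))*(-1/724) + 1734/1417 = -588*(-1/724) + 1734/1417 = 147/181 + 1734/1417 = 522153/256477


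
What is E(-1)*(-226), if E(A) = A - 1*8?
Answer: 2034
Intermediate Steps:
E(A) = -8 + A (E(A) = A - 8 = -8 + A)
E(-1)*(-226) = (-8 - 1)*(-226) = -9*(-226) = 2034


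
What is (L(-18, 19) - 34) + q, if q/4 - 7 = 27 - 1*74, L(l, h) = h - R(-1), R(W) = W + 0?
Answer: -174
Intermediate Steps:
R(W) = W
L(l, h) = 1 + h (L(l, h) = h - 1*(-1) = h + 1 = 1 + h)
q = -160 (q = 28 + 4*(27 - 1*74) = 28 + 4*(27 - 74) = 28 + 4*(-47) = 28 - 188 = -160)
(L(-18, 19) - 34) + q = ((1 + 19) - 34) - 160 = (20 - 34) - 160 = -14 - 160 = -174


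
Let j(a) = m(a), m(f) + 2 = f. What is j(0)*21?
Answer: -42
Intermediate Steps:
m(f) = -2 + f
j(a) = -2 + a
j(0)*21 = (-2 + 0)*21 = -2*21 = -42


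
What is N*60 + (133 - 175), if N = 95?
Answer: 5658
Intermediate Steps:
N*60 + (133 - 175) = 95*60 + (133 - 175) = 5700 - 42 = 5658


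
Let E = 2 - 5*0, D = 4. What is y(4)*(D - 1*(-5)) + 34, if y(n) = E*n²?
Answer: 322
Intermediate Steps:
E = 2 (E = 2 + 0 = 2)
y(n) = 2*n²
y(4)*(D - 1*(-5)) + 34 = (2*4²)*(4 - 1*(-5)) + 34 = (2*16)*(4 + 5) + 34 = 32*9 + 34 = 288 + 34 = 322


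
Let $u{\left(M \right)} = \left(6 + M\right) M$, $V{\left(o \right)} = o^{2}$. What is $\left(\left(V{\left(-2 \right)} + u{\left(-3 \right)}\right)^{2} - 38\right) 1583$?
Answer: $-20579$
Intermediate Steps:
$u{\left(M \right)} = M \left(6 + M\right)$
$\left(\left(V{\left(-2 \right)} + u{\left(-3 \right)}\right)^{2} - 38\right) 1583 = \left(\left(\left(-2\right)^{2} - 3 \left(6 - 3\right)\right)^{2} - 38\right) 1583 = \left(\left(4 - 9\right)^{2} - 38\right) 1583 = \left(\left(-5\right)^{2} - 38\right) 1583 = \left(25 - 38\right) 1583 = \left(-13\right) 1583 = -20579$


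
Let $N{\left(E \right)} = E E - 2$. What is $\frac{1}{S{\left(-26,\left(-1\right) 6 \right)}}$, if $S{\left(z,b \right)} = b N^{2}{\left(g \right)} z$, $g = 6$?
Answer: $\frac{1}{180336} \approx 5.5452 \cdot 10^{-6}$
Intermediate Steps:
$N{\left(E \right)} = -2 + E^{2}$ ($N{\left(E \right)} = E^{2} - 2 = -2 + E^{2}$)
$S{\left(z,b \right)} = 1156 b z$ ($S{\left(z,b \right)} = b \left(-2 + 6^{2}\right)^{2} z = b \left(-2 + 36\right)^{2} z = b 34^{2} z = b 1156 z = 1156 b z$)
$\frac{1}{S{\left(-26,\left(-1\right) 6 \right)}} = \frac{1}{1156 \left(\left(-1\right) 6\right) \left(-26\right)} = \frac{1}{1156 \left(-6\right) \left(-26\right)} = \frac{1}{180336}$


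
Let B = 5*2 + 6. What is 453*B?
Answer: 7248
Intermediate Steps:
B = 16 (B = 10 + 6 = 16)
453*B = 453*16 = 7248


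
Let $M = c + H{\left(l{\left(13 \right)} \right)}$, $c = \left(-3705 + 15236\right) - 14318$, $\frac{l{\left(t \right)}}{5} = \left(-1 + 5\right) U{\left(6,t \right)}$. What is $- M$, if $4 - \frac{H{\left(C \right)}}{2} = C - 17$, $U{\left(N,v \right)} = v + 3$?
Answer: $3385$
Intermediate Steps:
$U{\left(N,v \right)} = 3 + v$
$l{\left(t \right)} = 60 + 20 t$ ($l{\left(t \right)} = 5 \left(-1 + 5\right) \left(3 + t\right) = 5 \cdot 4 \left(3 + t\right) = 5 \left(12 + 4 t\right) = 60 + 20 t$)
$c = -2787$ ($c = 11531 - 14318 = -2787$)
$H{\left(C \right)} = 42 - 2 C$ ($H{\left(C \right)} = 8 - 2 \left(C - 17\right) = 8 - 2 \left(-17 + C\right) = 8 - \left(-34 + 2 C\right) = 42 - 2 C$)
$M = -3385$ ($M = -2787 + \left(42 - 2 \left(60 + 20 \cdot 13\right)\right) = -2787 + \left(42 - 2 \left(60 + 260\right)\right) = -2787 + \left(42 - 640\right) = -2787 - 598 = -3385$)
$- M = \left(-1\right) \left(-3385\right) = 3385$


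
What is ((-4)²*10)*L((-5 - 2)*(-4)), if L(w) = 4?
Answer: 640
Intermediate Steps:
((-4)²*10)*L((-5 - 2)*(-4)) = ((-4)²*10)*4 = (16*10)*4 = 160*4 = 640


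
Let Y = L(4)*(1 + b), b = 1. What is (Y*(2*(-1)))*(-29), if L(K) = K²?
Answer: 1856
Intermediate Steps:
Y = 32 (Y = 4²*(1 + 1) = 16*2 = 32)
(Y*(2*(-1)))*(-29) = (32*(2*(-1)))*(-29) = (32*(-2))*(-29) = -64*(-29) = 1856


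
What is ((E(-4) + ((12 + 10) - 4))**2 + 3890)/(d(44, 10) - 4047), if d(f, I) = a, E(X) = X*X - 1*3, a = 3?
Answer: -1617/1348 ≈ -1.1996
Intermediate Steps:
E(X) = -3 + X**2 (E(X) = X**2 - 3 = -3 + X**2)
d(f, I) = 3
((E(-4) + ((12 + 10) - 4))**2 + 3890)/(d(44, 10) - 4047) = (((-3 + (-4)**2) + ((12 + 10) - 4))**2 + 3890)/(3 - 4047) = (((-3 + 16) + (22 - 4))**2 + 3890)/(-4044) = ((13 + 18)**2 + 3890)*(-1/4044) = (31**2 + 3890)*(-1/4044) = (961 + 3890)*(-1/4044) = 4851*(-1/4044) = -1617/1348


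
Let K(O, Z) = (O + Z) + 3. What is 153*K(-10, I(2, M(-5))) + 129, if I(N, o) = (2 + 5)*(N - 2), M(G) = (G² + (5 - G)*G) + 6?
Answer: -942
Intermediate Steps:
M(G) = 6 + G² + G*(5 - G) (M(G) = (G² + G*(5 - G)) + 6 = 6 + G² + G*(5 - G))
I(N, o) = -14 + 7*N (I(N, o) = 7*(-2 + N) = -14 + 7*N)
K(O, Z) = 3 + O + Z
153*K(-10, I(2, M(-5))) + 129 = 153*(3 - 10 + (-14 + 7*2)) + 129 = 153*(3 - 10 + (-14 + 14)) + 129 = 153*(3 - 10 + 0) + 129 = 153*(-7) + 129 = -1071 + 129 = -942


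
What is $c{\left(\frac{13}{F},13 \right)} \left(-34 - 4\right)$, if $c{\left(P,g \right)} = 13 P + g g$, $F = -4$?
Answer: $- \frac{9633}{2} \approx -4816.5$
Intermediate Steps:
$c{\left(P,g \right)} = g^{2} + 13 P$ ($c{\left(P,g \right)} = 13 P + g^{2} = g^{2} + 13 P$)
$c{\left(\frac{13}{F},13 \right)} \left(-34 - 4\right) = \left(13^{2} + 13 \frac{13}{-4}\right) \left(-34 - 4\right) = \left(169 + 13 \cdot 13 \left(- \frac{1}{4}\right)\right) \left(-38\right) = \left(169 + 13 \left(- \frac{13}{4}\right)\right) \left(-38\right) = \left(169 - \frac{169}{4}\right) \left(-38\right) = \frac{507}{4} \left(-38\right) = - \frac{9633}{2}$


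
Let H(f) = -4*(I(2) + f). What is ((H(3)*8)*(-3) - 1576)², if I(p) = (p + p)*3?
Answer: 18496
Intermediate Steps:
I(p) = 6*p (I(p) = (2*p)*3 = 6*p)
H(f) = -48 - 4*f (H(f) = -4*(6*2 + f) = -4*(12 + f) = -48 - 4*f)
((H(3)*8)*(-3) - 1576)² = (((-48 - 4*3)*8)*(-3) - 1576)² = (((-48 - 12)*8)*(-3) - 1576)² = (-60*8*(-3) - 1576)² = (-480*(-3) - 1576)² = (1440 - 1576)² = (-136)² = 18496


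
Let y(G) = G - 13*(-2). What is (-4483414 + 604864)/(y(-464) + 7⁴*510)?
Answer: -71825/22668 ≈ -3.1686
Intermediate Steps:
y(G) = 26 + G (y(G) = G + 26 = 26 + G)
(-4483414 + 604864)/(y(-464) + 7⁴*510) = (-4483414 + 604864)/((26 - 464) + 7⁴*510) = -3878550/(-438 + 2401*510) = -3878550/(-438 + 1224510) = -3878550/1224072 = -3878550*1/1224072 = -71825/22668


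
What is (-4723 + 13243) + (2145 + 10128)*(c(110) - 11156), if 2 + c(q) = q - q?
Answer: -136933614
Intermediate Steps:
c(q) = -2 (c(q) = -2 + (q - q) = -2 + 0 = -2)
(-4723 + 13243) + (2145 + 10128)*(c(110) - 11156) = (-4723 + 13243) + (2145 + 10128)*(-2 - 11156) = 8520 + 12273*(-11158) = 8520 - 136942134 = -136933614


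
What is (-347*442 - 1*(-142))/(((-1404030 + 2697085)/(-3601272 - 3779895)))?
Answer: 1131030981744/1293055 ≈ 8.7470e+5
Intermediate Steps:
(-347*442 - 1*(-142))/(((-1404030 + 2697085)/(-3601272 - 3779895))) = (-153374 + 142)/((1293055/(-7381167))) = -153232/(1293055*(-1/7381167)) = -153232/(-1293055/7381167) = -153232*(-7381167/1293055) = 1131030981744/1293055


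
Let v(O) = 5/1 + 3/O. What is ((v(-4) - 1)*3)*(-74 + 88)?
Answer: 273/2 ≈ 136.50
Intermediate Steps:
v(O) = 5 + 3/O (v(O) = 5*1 + 3/O = 5 + 3/O)
((v(-4) - 1)*3)*(-74 + 88) = (((5 + 3/(-4)) - 1)*3)*(-74 + 88) = (((5 + 3*(-¼)) - 1)*3)*14 = (((5 - ¾) - 1)*3)*14 = ((17/4 - 1)*3)*14 = ((13/4)*3)*14 = (39/4)*14 = 273/2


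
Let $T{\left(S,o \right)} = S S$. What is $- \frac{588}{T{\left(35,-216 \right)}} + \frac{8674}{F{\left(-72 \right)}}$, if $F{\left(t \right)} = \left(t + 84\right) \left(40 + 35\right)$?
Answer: $\frac{4121}{450} \approx 9.1578$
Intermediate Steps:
$T{\left(S,o \right)} = S^{2}$
$F{\left(t \right)} = 6300 + 75 t$ ($F{\left(t \right)} = \left(84 + t\right) 75 = 6300 + 75 t$)
$- \frac{588}{T{\left(35,-216 \right)}} + \frac{8674}{F{\left(-72 \right)}} = - \frac{588}{35^{2}} + \frac{8674}{6300 + 75 \left(-72\right)} = - \frac{588}{1225} + \frac{8674}{6300 - 5400} = \left(-588\right) \frac{1}{1225} + \frac{8674}{900} = - \frac{12}{25} + 8674 \cdot \frac{1}{900} = - \frac{12}{25} + \frac{4337}{450} = \frac{4121}{450}$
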